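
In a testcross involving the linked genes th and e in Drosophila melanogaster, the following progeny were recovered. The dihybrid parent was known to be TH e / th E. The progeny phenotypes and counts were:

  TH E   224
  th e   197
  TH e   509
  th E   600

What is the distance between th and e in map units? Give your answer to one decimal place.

27.5 map units

The recombinant classes are TH E and th e: 224 + 197 = 421.
Recombination frequency = 421/1530 = 0.2752 ≈ 27.5%, i.e. 27.5 map units.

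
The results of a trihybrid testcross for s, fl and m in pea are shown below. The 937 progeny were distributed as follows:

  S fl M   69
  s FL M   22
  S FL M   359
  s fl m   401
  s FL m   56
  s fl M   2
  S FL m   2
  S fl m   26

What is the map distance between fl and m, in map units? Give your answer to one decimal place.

13.8 map units

The two most frequent reciprocal classes, s fl m and S FL M, are the parental types, so the F1 was s fl m / S FL M.
The two rarest classes, s fl M and S FL m, are the double crossovers. Comparing them with the parentals, only the m allele has switched, so m is the middle locus and the order is s – m – fl.
Crossovers in the m–fl interval produce the single-crossover classes s FL m and S fl M (56 + 69 = 125) plus the double crossovers (4).
RF(m–fl) = (125 + 4) / 937 = 129/937 = 0.1377 → 13.8 map units.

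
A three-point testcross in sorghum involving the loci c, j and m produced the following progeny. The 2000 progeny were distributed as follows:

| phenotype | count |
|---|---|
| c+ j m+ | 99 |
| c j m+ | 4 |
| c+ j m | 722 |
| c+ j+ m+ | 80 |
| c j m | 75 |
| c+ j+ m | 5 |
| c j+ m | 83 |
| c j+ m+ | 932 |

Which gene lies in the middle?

j

The two most frequent reciprocal classes, c j+ m+ and c+ j m, are the parental types, so the F1 was c j+ m+ / c+ j m.
The two rarest classes, c j m+ and c+ j+ m, are the double crossovers. Comparing them with the parentals, only the j allele has switched, so j is the middle locus and the order is m – j – c.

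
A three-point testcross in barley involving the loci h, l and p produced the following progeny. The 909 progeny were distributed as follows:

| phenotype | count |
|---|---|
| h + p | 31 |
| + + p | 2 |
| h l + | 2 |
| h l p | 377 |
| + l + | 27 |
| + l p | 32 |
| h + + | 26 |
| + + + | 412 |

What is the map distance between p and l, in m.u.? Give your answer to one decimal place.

The two most frequent reciprocal classes, h l p and + + +, are the parental types, so the F1 was h l p / + + +.
The two rarest classes, h l + and + + p, are the double crossovers. Comparing them with the parentals, only the p allele has switched, so p is the middle locus and the order is h – p – l.
Crossovers in the p–l interval produce the single-crossover classes h + p and + l + (31 + 27 = 58) plus the double crossovers (4).
RF(p–l) = (58 + 4) / 909 = 62/909 = 0.0682 → 6.8 m.u.

6.8 m.u.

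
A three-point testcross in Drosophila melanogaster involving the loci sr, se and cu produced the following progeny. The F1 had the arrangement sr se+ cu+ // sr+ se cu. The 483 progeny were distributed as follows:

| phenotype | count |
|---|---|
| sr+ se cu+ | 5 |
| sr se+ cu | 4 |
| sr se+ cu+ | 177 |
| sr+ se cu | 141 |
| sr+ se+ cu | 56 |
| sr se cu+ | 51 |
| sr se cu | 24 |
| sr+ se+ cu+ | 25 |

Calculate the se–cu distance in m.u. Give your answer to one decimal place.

The two rarest classes, sr se+ cu and sr+ se cu+, are the double crossovers. Comparing them with the parentals, only the cu allele has switched, so cu is the middle locus and the order is sr – cu – se.
Crossovers in the cu–se interval produce the single-crossover classes sr se cu+ and sr+ se+ cu (51 + 56 = 107) plus the double crossovers (9).
RF(cu–se) = (107 + 9) / 483 = 116/483 = 0.2402 → 24.0 m.u.

24.0 m.u.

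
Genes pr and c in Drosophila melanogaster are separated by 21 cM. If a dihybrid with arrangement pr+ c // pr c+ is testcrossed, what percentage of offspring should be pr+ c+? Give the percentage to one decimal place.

A map distance of 21 cM corresponds to a recombination frequency of 0.210.
The F1 is pr+ c / pr c+, so pr+ c+ is a recombinant gamete class with expected frequency r/2 = 0.210/2 = 0.1050.
That is 0.1050 = 10.5% of the progeny.

10.5%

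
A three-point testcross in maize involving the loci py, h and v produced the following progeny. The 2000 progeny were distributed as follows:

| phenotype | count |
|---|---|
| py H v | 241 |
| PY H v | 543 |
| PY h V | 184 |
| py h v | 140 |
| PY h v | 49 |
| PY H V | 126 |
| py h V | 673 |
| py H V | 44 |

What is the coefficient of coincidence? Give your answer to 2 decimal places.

1.00

The two most frequent reciprocal classes, PY H v and py h V, are the parental types, so the F1 was PY H v / py h V.
The two rarest classes, PY h v and py H V, are the double crossovers. Comparing them with the parentals, only the h allele has switched, so h is the middle locus and the order is py – h – v.
py–h: (425 + 93)/2000 = 0.2590; h–v: (266 + 93)/2000 = 0.1795.
Expected DCO frequency = 0.2590 × 0.1795 ≈ 0.04649; observed = 93/2000 ≈ 0.04650.
Coefficient of coincidence = 0.04650/0.04649 ≈ 1.00.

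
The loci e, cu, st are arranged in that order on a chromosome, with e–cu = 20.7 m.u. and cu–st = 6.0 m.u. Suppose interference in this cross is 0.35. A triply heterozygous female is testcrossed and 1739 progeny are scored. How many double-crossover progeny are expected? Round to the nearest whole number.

Map distances give recombination frequencies of 0.207 and 0.060 for the two intervals.
With interference 0.35 (so coincidence = 0.65), expected double-crossover frequency = 0.207 × 0.060 × 0.65 = 0.00807.
Expected number = 0.00807 × 1739 = 14.04 ≈ 14.

14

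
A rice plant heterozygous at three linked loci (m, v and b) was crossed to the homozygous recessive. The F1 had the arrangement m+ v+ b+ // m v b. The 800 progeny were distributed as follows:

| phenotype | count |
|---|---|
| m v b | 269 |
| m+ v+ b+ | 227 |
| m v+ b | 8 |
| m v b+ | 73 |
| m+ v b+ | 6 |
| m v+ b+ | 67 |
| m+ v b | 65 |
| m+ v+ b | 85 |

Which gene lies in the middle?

v

The two rarest classes, m+ v b+ and m v+ b, are the double crossovers. Comparing them with the parentals, only the v allele has switched, so v is the middle locus and the order is m – v – b.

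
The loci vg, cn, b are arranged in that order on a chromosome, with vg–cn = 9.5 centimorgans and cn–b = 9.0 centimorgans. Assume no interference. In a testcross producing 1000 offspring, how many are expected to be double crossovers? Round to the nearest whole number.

9

Map distances give recombination frequencies of 0.095 and 0.090 for the two intervals.
With no interference, expected double-crossover frequency = 0.095 × 0.090 = 0.00855.
Expected number = 0.00855 × 1000 = 8.55 ≈ 9.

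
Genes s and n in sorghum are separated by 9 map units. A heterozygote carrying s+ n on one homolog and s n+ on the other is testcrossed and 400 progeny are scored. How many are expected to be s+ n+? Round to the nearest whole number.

A map distance of 9 map units corresponds to a recombination frequency of 0.090.
The F1 is s+ n / s n+, so s+ n+ is a recombinant gamete class with expected frequency r/2 = 0.090/2 = 0.0450.
Expected number = 0.0450 × 400 = 18.00 ≈ 18.

18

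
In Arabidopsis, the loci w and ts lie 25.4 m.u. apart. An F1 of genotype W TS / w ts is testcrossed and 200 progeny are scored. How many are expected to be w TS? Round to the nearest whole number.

A map distance of 25.4 m.u. corresponds to a recombination frequency of 0.254.
The F1 is W TS / w ts, so w TS is a recombinant gamete class with expected frequency r/2 = 0.254/2 = 0.1270.
Expected number = 0.1270 × 200 = 25.40 ≈ 25.

25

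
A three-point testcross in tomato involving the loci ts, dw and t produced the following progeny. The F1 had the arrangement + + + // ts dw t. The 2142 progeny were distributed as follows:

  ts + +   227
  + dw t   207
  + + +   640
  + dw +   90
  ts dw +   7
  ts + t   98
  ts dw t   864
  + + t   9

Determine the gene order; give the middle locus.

t

The two rarest classes, + + t and ts dw +, are the double crossovers. Comparing them with the parentals, only the t allele has switched, so t is the middle locus and the order is dw – t – ts.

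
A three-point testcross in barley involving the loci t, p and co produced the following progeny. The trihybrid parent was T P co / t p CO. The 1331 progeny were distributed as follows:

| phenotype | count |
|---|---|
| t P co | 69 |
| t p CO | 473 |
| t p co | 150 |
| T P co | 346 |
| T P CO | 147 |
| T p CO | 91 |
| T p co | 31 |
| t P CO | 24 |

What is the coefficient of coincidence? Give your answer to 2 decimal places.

0.97

The two rarest classes, T p co and t P CO, are the double crossovers. Comparing them with the parentals, only the p allele has switched, so p is the middle locus and the order is co – p – t.
co–p: (297 + 55)/1331 = 0.2645; p–t: (160 + 55)/1331 = 0.1615.
Expected DCO frequency = 0.2645 × 0.1615 ≈ 0.04272; observed = 55/1331 ≈ 0.04132.
Coefficient of coincidence = 0.04132/0.04272 ≈ 0.97.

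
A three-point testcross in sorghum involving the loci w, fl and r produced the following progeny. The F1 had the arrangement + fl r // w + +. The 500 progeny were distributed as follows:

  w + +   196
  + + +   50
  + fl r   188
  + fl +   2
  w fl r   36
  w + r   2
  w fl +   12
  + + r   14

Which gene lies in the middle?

r

The two rarest classes, + fl + and w + r, are the double crossovers. Comparing them with the parentals, only the r allele has switched, so r is the middle locus and the order is w – r – fl.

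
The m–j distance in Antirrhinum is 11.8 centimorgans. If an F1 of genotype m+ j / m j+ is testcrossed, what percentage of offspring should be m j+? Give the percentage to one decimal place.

A map distance of 11.8 centimorgans corresponds to a recombination frequency of 0.118.
The F1 is m+ j / m j+, so m j+ is a parental gamete class with expected frequency (1 − r)/2 = 0.882/2 = 0.4410.
That is 0.4410 = 44.1% of the progeny.

44.1%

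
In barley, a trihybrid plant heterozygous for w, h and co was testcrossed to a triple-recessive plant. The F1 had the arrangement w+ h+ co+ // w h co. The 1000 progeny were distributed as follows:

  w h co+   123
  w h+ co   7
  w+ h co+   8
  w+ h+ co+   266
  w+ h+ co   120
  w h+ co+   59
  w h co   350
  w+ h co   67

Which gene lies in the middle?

h

The two rarest classes, w+ h co+ and w h+ co, are the double crossovers. Comparing them with the parentals, only the h allele has switched, so h is the middle locus and the order is w – h – co.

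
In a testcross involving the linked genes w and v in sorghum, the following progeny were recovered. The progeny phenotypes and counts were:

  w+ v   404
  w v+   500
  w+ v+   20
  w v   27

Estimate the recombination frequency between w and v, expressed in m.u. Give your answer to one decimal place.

4.9 m.u.

The two most frequent classes, w+ v (404) and w v+ (500), are the parental types, so the F1 was w+ v / w v+.
The recombinant classes are w+ v+ and w v: 20 + 27 = 47.
Recombination frequency = 47/951 = 0.0494 ≈ 4.9%, i.e. 4.9 m.u.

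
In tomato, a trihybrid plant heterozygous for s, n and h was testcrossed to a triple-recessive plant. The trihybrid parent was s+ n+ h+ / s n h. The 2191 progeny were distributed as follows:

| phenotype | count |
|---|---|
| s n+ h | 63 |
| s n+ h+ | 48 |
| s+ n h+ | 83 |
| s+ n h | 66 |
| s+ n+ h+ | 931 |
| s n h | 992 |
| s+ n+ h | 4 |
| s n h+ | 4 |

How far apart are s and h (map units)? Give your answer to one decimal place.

The two rarest classes, s+ n+ h and s n h+, are the double crossovers. Comparing them with the parentals, only the h allele has switched, so h is the middle locus and the order is s – h – n.
Crossovers in the s–h interval produce the single-crossover classes s n+ h+ and s+ n h (48 + 66 = 114) plus the double crossovers (8).
RF(s–h) = (114 + 8) / 2191 = 122/2191 = 0.0557 → 5.6 map units.

5.6 map units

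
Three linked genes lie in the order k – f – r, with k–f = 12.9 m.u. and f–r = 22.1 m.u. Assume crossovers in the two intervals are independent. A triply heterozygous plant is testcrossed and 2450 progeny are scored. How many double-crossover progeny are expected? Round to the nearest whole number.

70

Map distances give recombination frequencies of 0.129 and 0.221 for the two intervals.
With no interference, expected double-crossover frequency = 0.129 × 0.221 = 0.02851.
Expected number = 0.02851 × 2450 = 69.85 ≈ 70.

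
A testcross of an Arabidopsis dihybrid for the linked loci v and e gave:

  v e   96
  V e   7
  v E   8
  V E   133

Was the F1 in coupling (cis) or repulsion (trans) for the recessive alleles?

cis

The two most frequent classes are V E (133) and v e (96); these are the parental (non-recombinant) types.
So the F1 carried V E on one chromosome and v e on the other — the recessive alleles are on the same chromosome (cis / coupling).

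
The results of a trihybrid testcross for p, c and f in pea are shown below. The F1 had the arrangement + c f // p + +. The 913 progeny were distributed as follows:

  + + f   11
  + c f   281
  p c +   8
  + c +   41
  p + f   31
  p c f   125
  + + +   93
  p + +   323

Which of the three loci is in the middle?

c

The two rarest classes, + + f and p c +, are the double crossovers. Comparing them with the parentals, only the c allele has switched, so c is the middle locus and the order is f – c – p.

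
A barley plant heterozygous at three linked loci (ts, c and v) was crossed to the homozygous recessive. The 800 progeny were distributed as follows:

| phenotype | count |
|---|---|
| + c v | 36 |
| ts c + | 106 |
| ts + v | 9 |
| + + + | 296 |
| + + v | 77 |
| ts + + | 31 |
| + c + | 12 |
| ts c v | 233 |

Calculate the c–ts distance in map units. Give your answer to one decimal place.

11.0 map units

The two most frequent reciprocal classes, ts c v and + + +, are the parental types, so the F1 was ts c v / + + +.
The two rarest classes, ts + v and + c +, are the double crossovers. Comparing them with the parentals, only the c allele has switched, so c is the middle locus and the order is v – c – ts.
Crossovers in the c–ts interval produce the single-crossover classes + c v and ts + + (36 + 31 = 67) plus the double crossovers (21).
RF(c–ts) = (67 + 21) / 800 = 88/800 = 0.1100 → 11.0 map units.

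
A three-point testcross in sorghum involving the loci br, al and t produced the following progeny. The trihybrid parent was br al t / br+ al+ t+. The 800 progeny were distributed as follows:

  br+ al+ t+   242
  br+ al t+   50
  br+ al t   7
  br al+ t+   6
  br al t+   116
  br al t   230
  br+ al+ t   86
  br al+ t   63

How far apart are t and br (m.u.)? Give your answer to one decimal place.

26.9 m.u.

The two rarest classes, br+ al t and br al+ t+, are the double crossovers. Comparing them with the parentals, only the br allele has switched, so br is the middle locus and the order is al – br – t.
Crossovers in the br–t interval produce the single-crossover classes br al t+ and br+ al+ t (116 + 86 = 202) plus the double crossovers (13).
RF(br–t) = (202 + 13) / 800 = 215/800 = 0.2687 → 26.9 m.u.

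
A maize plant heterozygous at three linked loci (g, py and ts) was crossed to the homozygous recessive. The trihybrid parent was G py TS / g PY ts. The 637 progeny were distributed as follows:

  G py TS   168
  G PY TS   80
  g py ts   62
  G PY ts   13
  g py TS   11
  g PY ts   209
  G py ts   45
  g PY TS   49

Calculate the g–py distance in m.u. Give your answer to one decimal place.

The two rarest classes, g py TS and G PY ts, are the double crossovers. Comparing them with the parentals, only the g allele has switched, so g is the middle locus and the order is ts – g – py.
Crossovers in the g–py interval produce the single-crossover classes G PY TS and g py ts (80 + 62 = 142) plus the double crossovers (24).
RF(g–py) = (142 + 24) / 637 = 166/637 = 0.2606 → 26.1 m.u.

26.1 m.u.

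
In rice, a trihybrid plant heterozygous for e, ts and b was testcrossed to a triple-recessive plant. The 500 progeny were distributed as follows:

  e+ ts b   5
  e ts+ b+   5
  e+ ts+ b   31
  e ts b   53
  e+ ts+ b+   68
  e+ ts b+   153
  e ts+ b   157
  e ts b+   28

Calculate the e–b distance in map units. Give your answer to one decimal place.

The two most frequent reciprocal classes, e ts+ b and e+ ts b+, are the parental types, so the F1 was e ts+ b / e+ ts b+.
The two rarest classes, e ts+ b+ and e+ ts b, are the double crossovers. Comparing them with the parentals, only the b allele has switched, so b is the middle locus and the order is e – b – ts.
Crossovers in the e–b interval produce the single-crossover classes e+ ts+ b and e ts b+ (31 + 28 = 59) plus the double crossovers (10).
RF(e–b) = (59 + 10) / 500 = 69/500 = 0.1380 → 13.8 map units.

13.8 map units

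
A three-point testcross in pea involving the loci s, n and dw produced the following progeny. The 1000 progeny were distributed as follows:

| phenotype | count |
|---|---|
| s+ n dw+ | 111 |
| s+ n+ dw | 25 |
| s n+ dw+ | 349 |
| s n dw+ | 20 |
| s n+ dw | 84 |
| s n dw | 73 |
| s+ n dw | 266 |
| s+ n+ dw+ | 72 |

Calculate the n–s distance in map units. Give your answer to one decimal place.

19.0 map units

The two most frequent reciprocal classes, s n+ dw+ and s+ n dw, are the parental types, so the F1 was s n+ dw+ / s+ n dw.
The two rarest classes, s n dw+ and s+ n+ dw, are the double crossovers. Comparing them with the parentals, only the n allele has switched, so n is the middle locus and the order is dw – n – s.
Crossovers in the n–s interval produce the single-crossover classes s+ n+ dw+ and s n dw (72 + 73 = 145) plus the double crossovers (45).
RF(n–s) = (145 + 45) / 1000 = 190/1000 = 0.1900 → 19.0 map units.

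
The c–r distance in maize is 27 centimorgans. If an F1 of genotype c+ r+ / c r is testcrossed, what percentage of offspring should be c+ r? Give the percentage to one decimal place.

A map distance of 27 centimorgans corresponds to a recombination frequency of 0.270.
The F1 is c+ r+ / c r, so c+ r is a recombinant gamete class with expected frequency r/2 = 0.270/2 = 0.1350.
That is 0.1350 = 13.5% of the progeny.

13.5%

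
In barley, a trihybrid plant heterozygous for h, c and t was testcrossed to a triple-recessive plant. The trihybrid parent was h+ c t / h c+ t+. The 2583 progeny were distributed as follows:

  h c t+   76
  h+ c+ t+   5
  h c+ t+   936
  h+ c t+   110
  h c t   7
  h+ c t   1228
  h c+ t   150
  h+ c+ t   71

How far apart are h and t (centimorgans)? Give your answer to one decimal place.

10.5 centimorgans

The two rarest classes, h c t and h+ c+ t+, are the double crossovers. Comparing them with the parentals, only the h allele has switched, so h is the middle locus and the order is c – h – t.
Crossovers in the h–t interval produce the single-crossover classes h+ c t+ and h c+ t (110 + 150 = 260) plus the double crossovers (12).
RF(h–t) = (260 + 12) / 2583 = 272/2583 = 0.1053 → 10.5 centimorgans.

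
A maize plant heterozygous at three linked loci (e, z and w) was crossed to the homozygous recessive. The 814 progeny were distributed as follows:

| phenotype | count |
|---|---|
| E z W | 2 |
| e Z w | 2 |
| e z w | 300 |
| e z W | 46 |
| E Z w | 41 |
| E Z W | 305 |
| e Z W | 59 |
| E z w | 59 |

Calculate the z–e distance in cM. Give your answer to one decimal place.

15.0 cM

The two most frequent reciprocal classes, e z w and E Z W, are the parental types, so the F1 was e z w / E Z W.
The two rarest classes, e Z w and E z W, are the double crossovers. Comparing them with the parentals, only the z allele has switched, so z is the middle locus and the order is e – z – w.
Crossovers in the e–z interval produce the single-crossover classes E z w and e Z W (59 + 59 = 118) plus the double crossovers (4).
RF(e–z) = (118 + 4) / 814 = 122/814 = 0.1499 → 15.0 cM.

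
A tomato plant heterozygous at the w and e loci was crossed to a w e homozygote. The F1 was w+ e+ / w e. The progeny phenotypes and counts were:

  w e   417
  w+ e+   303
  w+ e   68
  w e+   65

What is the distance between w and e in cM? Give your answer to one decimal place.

The recombinant classes are w+ e and w e+: 68 + 65 = 133.
Recombination frequency = 133/853 = 0.1559 ≈ 15.6%, i.e. 15.6 cM.

15.6 cM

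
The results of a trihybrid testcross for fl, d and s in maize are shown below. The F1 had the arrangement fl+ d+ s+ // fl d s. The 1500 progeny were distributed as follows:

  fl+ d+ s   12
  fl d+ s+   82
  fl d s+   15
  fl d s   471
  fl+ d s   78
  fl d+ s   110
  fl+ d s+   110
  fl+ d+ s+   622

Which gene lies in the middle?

The two rarest classes, fl+ d+ s and fl d s+, are the double crossovers. Comparing them with the parentals, only the s allele has switched, so s is the middle locus and the order is d – s – fl.

s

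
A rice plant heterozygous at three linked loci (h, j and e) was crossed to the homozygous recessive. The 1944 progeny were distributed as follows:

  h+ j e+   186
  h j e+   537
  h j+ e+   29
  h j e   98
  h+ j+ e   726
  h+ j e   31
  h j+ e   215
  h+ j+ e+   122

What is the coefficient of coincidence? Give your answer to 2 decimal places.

0.90

The two most frequent reciprocal classes, h+ j+ e and h j e+, are the parental types, so the F1 was h+ j+ e / h j e+.
The two rarest classes, h+ j e and h j+ e+, are the double crossovers. Comparing them with the parentals, only the j allele has switched, so j is the middle locus and the order is e – j – h.
e–j: (220 + 60)/1944 = 0.1440; j–h: (401 + 60)/1944 = 0.2371.
Expected DCO frequency = 0.1440 × 0.2371 ≈ 0.03414; observed = 60/1944 ≈ 0.03086.
Coefficient of coincidence = 0.03086/0.03414 ≈ 0.90.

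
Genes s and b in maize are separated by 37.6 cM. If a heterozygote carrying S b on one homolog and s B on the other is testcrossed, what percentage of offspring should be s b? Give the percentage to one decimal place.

18.8%

A map distance of 37.6 cM corresponds to a recombination frequency of 0.376.
The F1 is S b / s B, so s b is a recombinant gamete class with expected frequency r/2 = 0.376/2 = 0.1880.
That is 0.1880 = 18.8% of the progeny.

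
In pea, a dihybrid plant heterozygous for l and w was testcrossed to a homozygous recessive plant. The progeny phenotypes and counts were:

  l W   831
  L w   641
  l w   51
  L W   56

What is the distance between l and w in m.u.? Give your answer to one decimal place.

The two most frequent classes, L w (641) and l W (831), are the parental types, so the F1 was L w / l W.
The recombinant classes are L W and l w: 56 + 51 = 107.
Recombination frequency = 107/1579 = 0.0678 ≈ 6.8%, i.e. 6.8 m.u.

6.8 m.u.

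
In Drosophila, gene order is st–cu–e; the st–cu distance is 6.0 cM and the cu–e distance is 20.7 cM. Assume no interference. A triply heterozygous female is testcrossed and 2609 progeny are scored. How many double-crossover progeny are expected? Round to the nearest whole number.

Map distances give recombination frequencies of 0.060 and 0.207 for the two intervals.
With no interference, expected double-crossover frequency = 0.060 × 0.207 = 0.01242.
Expected number = 0.01242 × 2609 = 32.40 ≈ 32.

32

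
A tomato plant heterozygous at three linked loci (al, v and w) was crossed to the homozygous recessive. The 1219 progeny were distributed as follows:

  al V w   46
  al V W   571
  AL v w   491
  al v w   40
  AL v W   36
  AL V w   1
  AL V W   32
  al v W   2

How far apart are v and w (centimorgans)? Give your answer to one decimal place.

7.0 centimorgans

The two most frequent reciprocal classes, al V W and AL v w, are the parental types, so the F1 was al V W / AL v w.
The two rarest classes, al v W and AL V w, are the double crossovers. Comparing them with the parentals, only the v allele has switched, so v is the middle locus and the order is w – v – al.
Crossovers in the w–v interval produce the single-crossover classes al V w and AL v W (46 + 36 = 82) plus the double crossovers (3).
RF(w–v) = (82 + 3) / 1219 = 85/1219 = 0.0697 → 7.0 centimorgans.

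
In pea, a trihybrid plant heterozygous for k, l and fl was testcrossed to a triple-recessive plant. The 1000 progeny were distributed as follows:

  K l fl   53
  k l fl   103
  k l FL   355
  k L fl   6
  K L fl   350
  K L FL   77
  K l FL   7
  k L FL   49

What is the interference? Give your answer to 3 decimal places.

0.414

The two most frequent reciprocal classes, K L fl and k l FL, are the parental types, so the F1 was K L fl / k l FL.
The two rarest classes, k L fl and K l FL, are the double crossovers. Comparing them with the parentals, only the k allele has switched, so k is the middle locus and the order is fl – k – l.
fl–k: (180 + 13)/1000 = 0.1930; k–l: (102 + 13)/1000 = 0.1150.
Expected DCO frequency = 0.1930 × 0.1150 ≈ 0.02220; observed = 13/1000 ≈ 0.01300.
Coefficient of coincidence = 0.01300/0.02220 ≈ 0.586; interference = 1 − 0.586 = 0.414.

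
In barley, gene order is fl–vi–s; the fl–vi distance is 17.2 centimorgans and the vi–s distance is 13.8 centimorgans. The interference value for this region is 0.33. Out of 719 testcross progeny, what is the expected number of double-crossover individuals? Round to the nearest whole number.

Map distances give recombination frequencies of 0.172 and 0.138 for the two intervals.
With interference 0.33 (so coincidence = 0.67), expected double-crossover frequency = 0.172 × 0.138 × 0.67 = 0.01590.
Expected number = 0.01590 × 719 = 11.43 ≈ 11.

11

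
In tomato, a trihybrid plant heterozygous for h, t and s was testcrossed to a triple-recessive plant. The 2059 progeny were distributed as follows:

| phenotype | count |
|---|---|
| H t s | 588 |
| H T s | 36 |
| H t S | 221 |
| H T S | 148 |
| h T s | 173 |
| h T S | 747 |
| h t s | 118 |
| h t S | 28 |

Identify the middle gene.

t

The two most frequent reciprocal classes, h T S and H t s, are the parental types, so the F1 was h T S / H t s.
The two rarest classes, h t S and H T s, are the double crossovers. Comparing them with the parentals, only the t allele has switched, so t is the middle locus and the order is h – t – s.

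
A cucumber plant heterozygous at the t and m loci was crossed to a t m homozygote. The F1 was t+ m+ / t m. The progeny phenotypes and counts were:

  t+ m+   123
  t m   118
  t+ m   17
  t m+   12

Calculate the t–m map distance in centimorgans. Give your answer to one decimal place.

10.7 centimorgans

The recombinant classes are t+ m and t m+: 17 + 12 = 29.
Recombination frequency = 29/270 = 0.1074 ≈ 10.7%, i.e. 10.7 centimorgans.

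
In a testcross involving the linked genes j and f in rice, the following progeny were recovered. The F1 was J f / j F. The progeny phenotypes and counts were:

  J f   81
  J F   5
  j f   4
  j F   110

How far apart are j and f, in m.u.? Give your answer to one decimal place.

The recombinant classes are J F and j f: 5 + 4 = 9.
Recombination frequency = 9/200 = 0.0450 ≈ 4.5%, i.e. 4.5 m.u.

4.5 m.u.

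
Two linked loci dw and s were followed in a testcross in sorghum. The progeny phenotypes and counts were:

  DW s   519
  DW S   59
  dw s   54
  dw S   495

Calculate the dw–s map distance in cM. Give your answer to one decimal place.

The two most frequent classes, DW s (519) and dw S (495), are the parental types, so the F1 was DW s / dw S.
The recombinant classes are DW S and dw s: 59 + 54 = 113.
Recombination frequency = 113/1127 = 0.1003 ≈ 10.0%, i.e. 10.0 cM.

10.0 cM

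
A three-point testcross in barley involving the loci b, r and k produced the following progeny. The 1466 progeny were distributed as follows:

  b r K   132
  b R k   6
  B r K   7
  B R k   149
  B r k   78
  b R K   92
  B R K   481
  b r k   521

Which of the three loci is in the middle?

The two most frequent reciprocal classes, b r k and B R K, are the parental types, so the F1 was b r k / B R K.
The two rarest classes, b R k and B r K, are the double crossovers. Comparing them with the parentals, only the r allele has switched, so r is the middle locus and the order is k – r – b.

r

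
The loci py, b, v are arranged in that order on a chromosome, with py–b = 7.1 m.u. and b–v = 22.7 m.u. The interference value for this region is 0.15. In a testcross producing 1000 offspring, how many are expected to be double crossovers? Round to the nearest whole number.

14

Map distances give recombination frequencies of 0.071 and 0.227 for the two intervals.
With interference 0.15 (so coincidence = 0.85), expected double-crossover frequency = 0.071 × 0.227 × 0.85 = 0.01370.
Expected number = 0.01370 × 1000 = 13.70 ≈ 14.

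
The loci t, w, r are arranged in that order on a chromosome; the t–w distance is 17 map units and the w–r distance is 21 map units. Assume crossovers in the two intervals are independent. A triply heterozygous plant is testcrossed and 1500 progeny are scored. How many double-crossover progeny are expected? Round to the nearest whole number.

54

Map distances give recombination frequencies of 0.170 and 0.210 for the two intervals.
With no interference, expected double-crossover frequency = 0.170 × 0.210 = 0.03570.
Expected number = 0.03570 × 1500 = 53.55 ≈ 54.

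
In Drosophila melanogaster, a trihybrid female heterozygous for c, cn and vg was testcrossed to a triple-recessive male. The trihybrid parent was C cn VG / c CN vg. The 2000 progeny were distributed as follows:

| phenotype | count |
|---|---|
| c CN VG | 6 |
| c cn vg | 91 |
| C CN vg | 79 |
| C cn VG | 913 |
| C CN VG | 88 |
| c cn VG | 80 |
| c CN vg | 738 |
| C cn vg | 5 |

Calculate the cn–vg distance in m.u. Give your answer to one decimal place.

The two rarest classes, C cn vg and c CN VG, are the double crossovers. Comparing them with the parentals, only the vg allele has switched, so vg is the middle locus and the order is c – vg – cn.
Crossovers in the vg–cn interval produce the single-crossover classes C CN VG and c cn vg (88 + 91 = 179) plus the double crossovers (11).
RF(vg–cn) = (179 + 11) / 2000 = 190/2000 = 0.0950 → 9.5 m.u.

9.5 m.u.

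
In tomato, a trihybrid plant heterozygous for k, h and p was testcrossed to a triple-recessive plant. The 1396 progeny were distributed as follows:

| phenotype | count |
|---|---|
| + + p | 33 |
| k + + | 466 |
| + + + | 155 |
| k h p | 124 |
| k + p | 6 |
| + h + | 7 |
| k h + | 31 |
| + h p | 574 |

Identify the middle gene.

p

The two most frequent reciprocal classes, + h p and k + +, are the parental types, so the F1 was + h p / k + +.
The two rarest classes, + h + and k + p, are the double crossovers. Comparing them with the parentals, only the p allele has switched, so p is the middle locus and the order is h – p – k.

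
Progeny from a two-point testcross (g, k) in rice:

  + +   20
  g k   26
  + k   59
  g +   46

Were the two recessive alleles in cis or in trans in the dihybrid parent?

trans

The two most frequent classes are + k (59) and g + (46); these are the parental (non-recombinant) types.
So the F1 carried + k on one chromosome and g + on the other — the recessive alleles are on opposite chromosomes (trans / repulsion).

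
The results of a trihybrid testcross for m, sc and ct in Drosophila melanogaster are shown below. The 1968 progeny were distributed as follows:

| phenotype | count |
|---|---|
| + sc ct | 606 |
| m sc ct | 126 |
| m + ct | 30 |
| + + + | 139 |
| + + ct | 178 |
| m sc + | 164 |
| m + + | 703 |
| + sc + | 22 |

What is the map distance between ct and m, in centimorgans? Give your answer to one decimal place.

16.1 centimorgans

The two most frequent reciprocal classes, m + + and + sc ct, are the parental types, so the F1 was m + + / + sc ct.
The two rarest classes, m + ct and + sc +, are the double crossovers. Comparing them with the parentals, only the ct allele has switched, so ct is the middle locus and the order is sc – ct – m.
Crossovers in the ct–m interval produce the single-crossover classes + + + and m sc ct (139 + 126 = 265) plus the double crossovers (52).
RF(ct–m) = (265 + 52) / 1968 = 317/1968 = 0.1611 → 16.1 centimorgans.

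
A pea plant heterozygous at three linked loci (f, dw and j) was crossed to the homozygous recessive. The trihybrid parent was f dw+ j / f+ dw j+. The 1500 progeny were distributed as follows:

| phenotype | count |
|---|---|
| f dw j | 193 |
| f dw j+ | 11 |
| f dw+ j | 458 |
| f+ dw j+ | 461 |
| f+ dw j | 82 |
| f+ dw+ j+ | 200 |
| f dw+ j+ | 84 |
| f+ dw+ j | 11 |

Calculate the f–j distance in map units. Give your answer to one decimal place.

12.5 map units

The two rarest classes, f+ dw+ j and f dw j+, are the double crossovers. Comparing them with the parentals, only the f allele has switched, so f is the middle locus and the order is j – f – dw.
Crossovers in the j–f interval produce the single-crossover classes f dw+ j+ and f+ dw j (84 + 82 = 166) plus the double crossovers (22).
RF(j–f) = (166 + 22) / 1500 = 188/1500 = 0.1253 → 12.5 map units.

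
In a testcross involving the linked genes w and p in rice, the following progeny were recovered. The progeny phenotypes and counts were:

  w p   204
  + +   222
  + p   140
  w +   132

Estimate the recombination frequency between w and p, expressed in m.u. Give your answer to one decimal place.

39.0 m.u.

The two most frequent classes, + + (222) and w p (204), are the parental types, so the F1 was + + / w p.
The recombinant classes are + p and w +: 140 + 132 = 272.
Recombination frequency = 272/698 = 0.3897 ≈ 39.0%, i.e. 39.0 m.u.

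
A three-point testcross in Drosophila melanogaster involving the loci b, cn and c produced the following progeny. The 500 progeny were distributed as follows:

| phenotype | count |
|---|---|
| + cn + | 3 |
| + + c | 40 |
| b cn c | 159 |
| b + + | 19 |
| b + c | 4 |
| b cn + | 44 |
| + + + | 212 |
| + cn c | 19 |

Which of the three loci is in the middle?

The two most frequent reciprocal classes, b cn c and + + +, are the parental types, so the F1 was b cn c / + + +.
The two rarest classes, b + c and + cn +, are the double crossovers. Comparing them with the parentals, only the cn allele has switched, so cn is the middle locus and the order is b – cn – c.

cn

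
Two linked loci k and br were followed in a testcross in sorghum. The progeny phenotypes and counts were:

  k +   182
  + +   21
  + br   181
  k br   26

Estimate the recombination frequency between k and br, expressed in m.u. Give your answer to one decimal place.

11.5 m.u.

The two most frequent classes, + br (181) and k + (182), are the parental types, so the F1 was + br / k +.
The recombinant classes are + + and k br: 21 + 26 = 47.
Recombination frequency = 47/410 = 0.1146 ≈ 11.5%, i.e. 11.5 m.u.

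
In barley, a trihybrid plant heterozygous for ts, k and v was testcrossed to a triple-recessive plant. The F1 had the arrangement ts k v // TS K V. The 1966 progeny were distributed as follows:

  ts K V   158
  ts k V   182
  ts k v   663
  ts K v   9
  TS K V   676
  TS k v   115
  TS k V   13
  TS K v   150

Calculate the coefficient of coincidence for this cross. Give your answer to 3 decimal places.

0.414

The two rarest classes, ts K v and TS k V, are the double crossovers. Comparing them with the parentals, only the k allele has switched, so k is the middle locus and the order is v – k – ts.
v–k: (332 + 22)/1966 = 0.1801; k–ts: (273 + 22)/1966 = 0.1501.
Expected DCO frequency = 0.1801 × 0.1501 ≈ 0.02703; observed = 22/1966 ≈ 0.01119.
Coefficient of coincidence = 0.01119/0.02703 ≈ 0.414.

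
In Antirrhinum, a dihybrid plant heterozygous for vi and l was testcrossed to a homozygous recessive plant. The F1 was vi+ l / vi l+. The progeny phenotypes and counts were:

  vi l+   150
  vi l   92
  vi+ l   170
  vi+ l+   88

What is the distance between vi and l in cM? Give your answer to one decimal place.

The recombinant classes are vi+ l+ and vi l: 88 + 92 = 180.
Recombination frequency = 180/500 = 0.3600 ≈ 36.0%, i.e. 36.0 cM.

36.0 cM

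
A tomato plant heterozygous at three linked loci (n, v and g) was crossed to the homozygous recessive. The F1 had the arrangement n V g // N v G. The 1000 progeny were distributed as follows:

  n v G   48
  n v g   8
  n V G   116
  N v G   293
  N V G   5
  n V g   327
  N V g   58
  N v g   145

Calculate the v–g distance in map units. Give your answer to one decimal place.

27.4 map units

The two rarest classes, n v g and N V G, are the double crossovers. Comparing them with the parentals, only the v allele has switched, so v is the middle locus and the order is n – v – g.
Crossovers in the v–g interval produce the single-crossover classes n V G and N v g (116 + 145 = 261) plus the double crossovers (13).
RF(v–g) = (261 + 13) / 1000 = 274/1000 = 0.2740 → 27.4 map units.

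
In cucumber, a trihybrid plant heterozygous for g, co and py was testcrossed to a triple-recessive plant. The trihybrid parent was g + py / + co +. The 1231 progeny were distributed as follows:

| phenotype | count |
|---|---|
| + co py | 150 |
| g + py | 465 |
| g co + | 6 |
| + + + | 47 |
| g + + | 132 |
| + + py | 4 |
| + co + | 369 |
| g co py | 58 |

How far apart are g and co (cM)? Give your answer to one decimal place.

The two rarest classes, + + py and g co +, are the double crossovers. Comparing them with the parentals, only the g allele has switched, so g is the middle locus and the order is co – g – py.
Crossovers in the co–g interval produce the single-crossover classes g co py and + + + (58 + 47 = 105) plus the double crossovers (10).
RF(co–g) = (105 + 10) / 1231 = 115/1231 = 0.0934 → 9.3 cM.

9.3 cM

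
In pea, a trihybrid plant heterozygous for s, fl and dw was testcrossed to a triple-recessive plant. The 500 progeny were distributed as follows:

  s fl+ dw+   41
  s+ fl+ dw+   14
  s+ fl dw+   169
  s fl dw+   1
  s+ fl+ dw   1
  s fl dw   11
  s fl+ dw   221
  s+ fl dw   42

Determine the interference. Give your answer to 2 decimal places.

0.56

The two most frequent reciprocal classes, s fl+ dw and s+ fl dw+, are the parental types, so the F1 was s fl+ dw / s+ fl dw+.
The two rarest classes, s+ fl+ dw and s fl dw+, are the double crossovers. Comparing them with the parentals, only the s allele has switched, so s is the middle locus and the order is fl – s – dw.
fl–s: (25 + 2)/500 = 0.0540; s–dw: (83 + 2)/500 = 0.1700.
Expected DCO frequency = 0.0540 × 0.1700 ≈ 0.00918; observed = 2/500 ≈ 0.00400.
Coefficient of coincidence = 0.00400/0.00918 ≈ 0.44; interference = 1 − 0.44 = 0.56.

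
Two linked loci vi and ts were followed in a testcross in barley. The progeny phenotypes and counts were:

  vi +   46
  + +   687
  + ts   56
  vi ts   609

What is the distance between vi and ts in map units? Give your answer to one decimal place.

7.3 map units

The two most frequent classes, + + (687) and vi ts (609), are the parental types, so the F1 was + + / vi ts.
The recombinant classes are + ts and vi +: 56 + 46 = 102.
Recombination frequency = 102/1398 = 0.0730 ≈ 7.3%, i.e. 7.3 map units.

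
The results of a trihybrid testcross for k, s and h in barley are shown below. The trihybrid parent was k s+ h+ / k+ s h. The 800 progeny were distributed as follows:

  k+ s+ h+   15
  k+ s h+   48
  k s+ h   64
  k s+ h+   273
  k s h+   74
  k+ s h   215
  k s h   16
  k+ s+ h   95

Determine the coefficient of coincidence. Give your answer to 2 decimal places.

The two rarest classes, k+ s+ h+ and k s h, are the double crossovers. Comparing them with the parentals, only the k allele has switched, so k is the middle locus and the order is s – k – h.
s–k: (169 + 31)/800 = 0.2500; k–h: (112 + 31)/800 = 0.1787.
Expected DCO frequency = 0.2500 × 0.1787 ≈ 0.04467; observed = 31/800 ≈ 0.03875.
Coefficient of coincidence = 0.03875/0.04467 ≈ 0.87.

0.87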